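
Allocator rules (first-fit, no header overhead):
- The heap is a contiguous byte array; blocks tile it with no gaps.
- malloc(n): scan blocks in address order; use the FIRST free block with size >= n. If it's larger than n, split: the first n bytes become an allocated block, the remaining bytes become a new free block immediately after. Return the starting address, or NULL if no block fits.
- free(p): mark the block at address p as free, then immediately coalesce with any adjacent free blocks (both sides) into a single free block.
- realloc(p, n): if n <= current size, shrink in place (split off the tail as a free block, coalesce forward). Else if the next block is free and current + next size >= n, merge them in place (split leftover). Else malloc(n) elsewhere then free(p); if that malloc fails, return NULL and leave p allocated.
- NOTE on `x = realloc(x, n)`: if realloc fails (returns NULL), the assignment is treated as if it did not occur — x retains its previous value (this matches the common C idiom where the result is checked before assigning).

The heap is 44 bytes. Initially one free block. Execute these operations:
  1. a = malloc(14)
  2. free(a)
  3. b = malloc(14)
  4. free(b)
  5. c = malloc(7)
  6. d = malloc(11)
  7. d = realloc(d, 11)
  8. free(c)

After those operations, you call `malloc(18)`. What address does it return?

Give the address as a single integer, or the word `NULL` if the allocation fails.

Answer: 18

Derivation:
Op 1: a = malloc(14) -> a = 0; heap: [0-13 ALLOC][14-43 FREE]
Op 2: free(a) -> (freed a); heap: [0-43 FREE]
Op 3: b = malloc(14) -> b = 0; heap: [0-13 ALLOC][14-43 FREE]
Op 4: free(b) -> (freed b); heap: [0-43 FREE]
Op 5: c = malloc(7) -> c = 0; heap: [0-6 ALLOC][7-43 FREE]
Op 6: d = malloc(11) -> d = 7; heap: [0-6 ALLOC][7-17 ALLOC][18-43 FREE]
Op 7: d = realloc(d, 11) -> d = 7; heap: [0-6 ALLOC][7-17 ALLOC][18-43 FREE]
Op 8: free(c) -> (freed c); heap: [0-6 FREE][7-17 ALLOC][18-43 FREE]
malloc(18): first-fit scan over [0-6 FREE][7-17 ALLOC][18-43 FREE] -> 18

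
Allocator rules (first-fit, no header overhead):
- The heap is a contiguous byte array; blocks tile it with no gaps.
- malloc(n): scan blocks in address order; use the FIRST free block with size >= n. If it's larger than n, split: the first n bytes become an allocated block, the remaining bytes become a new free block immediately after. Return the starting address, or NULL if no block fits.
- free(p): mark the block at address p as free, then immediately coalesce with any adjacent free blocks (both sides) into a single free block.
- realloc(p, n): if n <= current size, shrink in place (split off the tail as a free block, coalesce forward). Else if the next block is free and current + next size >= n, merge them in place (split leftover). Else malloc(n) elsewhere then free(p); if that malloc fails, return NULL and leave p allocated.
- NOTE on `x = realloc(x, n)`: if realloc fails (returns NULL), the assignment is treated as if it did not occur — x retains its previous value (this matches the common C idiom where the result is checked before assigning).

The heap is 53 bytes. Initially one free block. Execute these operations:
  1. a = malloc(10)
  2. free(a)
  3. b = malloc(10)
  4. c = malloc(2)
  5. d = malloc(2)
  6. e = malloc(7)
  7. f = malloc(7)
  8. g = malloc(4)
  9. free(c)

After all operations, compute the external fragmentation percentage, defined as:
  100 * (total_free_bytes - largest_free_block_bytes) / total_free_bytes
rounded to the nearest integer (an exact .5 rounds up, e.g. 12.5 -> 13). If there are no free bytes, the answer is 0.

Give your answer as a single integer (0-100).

Op 1: a = malloc(10) -> a = 0; heap: [0-9 ALLOC][10-52 FREE]
Op 2: free(a) -> (freed a); heap: [0-52 FREE]
Op 3: b = malloc(10) -> b = 0; heap: [0-9 ALLOC][10-52 FREE]
Op 4: c = malloc(2) -> c = 10; heap: [0-9 ALLOC][10-11 ALLOC][12-52 FREE]
Op 5: d = malloc(2) -> d = 12; heap: [0-9 ALLOC][10-11 ALLOC][12-13 ALLOC][14-52 FREE]
Op 6: e = malloc(7) -> e = 14; heap: [0-9 ALLOC][10-11 ALLOC][12-13 ALLOC][14-20 ALLOC][21-52 FREE]
Op 7: f = malloc(7) -> f = 21; heap: [0-9 ALLOC][10-11 ALLOC][12-13 ALLOC][14-20 ALLOC][21-27 ALLOC][28-52 FREE]
Op 8: g = malloc(4) -> g = 28; heap: [0-9 ALLOC][10-11 ALLOC][12-13 ALLOC][14-20 ALLOC][21-27 ALLOC][28-31 ALLOC][32-52 FREE]
Op 9: free(c) -> (freed c); heap: [0-9 ALLOC][10-11 FREE][12-13 ALLOC][14-20 ALLOC][21-27 ALLOC][28-31 ALLOC][32-52 FREE]
Free blocks: [2 21] total_free=23 largest=21 -> 100*(23-21)/23 = 200/23 ≈ 8.696 -> rounds to 9

Answer: 9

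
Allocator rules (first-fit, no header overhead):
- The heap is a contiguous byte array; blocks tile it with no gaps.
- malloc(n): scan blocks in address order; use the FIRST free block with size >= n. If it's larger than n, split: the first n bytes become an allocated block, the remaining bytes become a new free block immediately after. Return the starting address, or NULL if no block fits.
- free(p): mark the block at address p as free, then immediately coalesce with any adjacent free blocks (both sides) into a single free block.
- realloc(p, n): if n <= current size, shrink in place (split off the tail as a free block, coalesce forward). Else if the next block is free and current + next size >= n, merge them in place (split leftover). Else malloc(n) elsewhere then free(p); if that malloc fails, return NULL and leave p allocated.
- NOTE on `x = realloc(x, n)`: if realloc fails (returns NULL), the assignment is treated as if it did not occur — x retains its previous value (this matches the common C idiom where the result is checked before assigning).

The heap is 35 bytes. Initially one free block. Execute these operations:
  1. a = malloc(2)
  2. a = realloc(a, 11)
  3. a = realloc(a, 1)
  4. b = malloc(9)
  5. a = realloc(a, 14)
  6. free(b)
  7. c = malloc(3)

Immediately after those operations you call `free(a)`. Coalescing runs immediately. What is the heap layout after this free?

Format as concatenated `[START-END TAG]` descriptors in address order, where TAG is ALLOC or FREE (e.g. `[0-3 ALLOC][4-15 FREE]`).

Answer: [0-2 ALLOC][3-34 FREE]

Derivation:
Op 1: a = malloc(2) -> a = 0; heap: [0-1 ALLOC][2-34 FREE]
Op 2: a = realloc(a, 11) -> a = 0; heap: [0-10 ALLOC][11-34 FREE]
Op 3: a = realloc(a, 1) -> a = 0; heap: [0-0 ALLOC][1-34 FREE]
Op 4: b = malloc(9) -> b = 1; heap: [0-0 ALLOC][1-9 ALLOC][10-34 FREE]
Op 5: a = realloc(a, 14) -> a = 10; heap: [0-0 FREE][1-9 ALLOC][10-23 ALLOC][24-34 FREE]
Op 6: free(b) -> (freed b); heap: [0-9 FREE][10-23 ALLOC][24-34 FREE]
Op 7: c = malloc(3) -> c = 0; heap: [0-2 ALLOC][3-9 FREE][10-23 ALLOC][24-34 FREE]
free(a): a = 10 -> block [10-23 ALLOC]; mark free, coalesce with adjacent free neighbors -> [0-2 ALLOC][3-34 FREE]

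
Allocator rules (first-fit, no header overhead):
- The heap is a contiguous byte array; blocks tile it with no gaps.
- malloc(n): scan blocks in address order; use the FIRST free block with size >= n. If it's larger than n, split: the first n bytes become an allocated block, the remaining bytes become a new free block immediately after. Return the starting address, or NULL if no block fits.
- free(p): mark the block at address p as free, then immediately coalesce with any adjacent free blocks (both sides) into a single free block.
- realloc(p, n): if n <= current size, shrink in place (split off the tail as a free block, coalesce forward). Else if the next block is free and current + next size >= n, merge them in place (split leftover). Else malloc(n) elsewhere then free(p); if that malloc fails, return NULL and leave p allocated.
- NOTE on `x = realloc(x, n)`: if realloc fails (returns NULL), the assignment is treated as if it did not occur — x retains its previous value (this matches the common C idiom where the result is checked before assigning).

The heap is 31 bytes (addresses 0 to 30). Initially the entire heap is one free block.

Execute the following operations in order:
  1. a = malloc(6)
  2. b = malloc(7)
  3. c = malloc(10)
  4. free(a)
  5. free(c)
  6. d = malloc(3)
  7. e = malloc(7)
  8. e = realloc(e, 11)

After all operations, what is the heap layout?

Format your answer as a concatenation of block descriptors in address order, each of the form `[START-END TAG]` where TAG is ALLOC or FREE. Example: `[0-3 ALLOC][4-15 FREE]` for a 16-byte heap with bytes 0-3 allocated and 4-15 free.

Op 1: a = malloc(6) -> a = 0; heap: [0-5 ALLOC][6-30 FREE]
Op 2: b = malloc(7) -> b = 6; heap: [0-5 ALLOC][6-12 ALLOC][13-30 FREE]
Op 3: c = malloc(10) -> c = 13; heap: [0-5 ALLOC][6-12 ALLOC][13-22 ALLOC][23-30 FREE]
Op 4: free(a) -> (freed a); heap: [0-5 FREE][6-12 ALLOC][13-22 ALLOC][23-30 FREE]
Op 5: free(c) -> (freed c); heap: [0-5 FREE][6-12 ALLOC][13-30 FREE]
Op 6: d = malloc(3) -> d = 0; heap: [0-2 ALLOC][3-5 FREE][6-12 ALLOC][13-30 FREE]
Op 7: e = malloc(7) -> e = 13; heap: [0-2 ALLOC][3-5 FREE][6-12 ALLOC][13-19 ALLOC][20-30 FREE]
Op 8: e = realloc(e, 11) -> e = 13; heap: [0-2 ALLOC][3-5 FREE][6-12 ALLOC][13-23 ALLOC][24-30 FREE]

Answer: [0-2 ALLOC][3-5 FREE][6-12 ALLOC][13-23 ALLOC][24-30 FREE]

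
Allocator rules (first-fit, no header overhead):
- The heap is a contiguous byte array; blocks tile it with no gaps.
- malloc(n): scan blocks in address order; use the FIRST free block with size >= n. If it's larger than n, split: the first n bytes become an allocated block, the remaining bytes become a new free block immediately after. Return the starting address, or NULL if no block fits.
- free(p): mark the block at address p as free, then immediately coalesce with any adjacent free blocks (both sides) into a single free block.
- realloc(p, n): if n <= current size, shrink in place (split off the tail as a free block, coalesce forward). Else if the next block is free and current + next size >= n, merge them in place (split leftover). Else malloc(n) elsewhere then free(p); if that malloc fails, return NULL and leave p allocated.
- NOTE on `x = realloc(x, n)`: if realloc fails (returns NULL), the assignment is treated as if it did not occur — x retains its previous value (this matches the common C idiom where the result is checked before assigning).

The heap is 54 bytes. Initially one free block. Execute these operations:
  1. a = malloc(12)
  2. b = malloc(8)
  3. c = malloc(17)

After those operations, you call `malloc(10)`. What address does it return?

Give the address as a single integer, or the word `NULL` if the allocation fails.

Answer: 37

Derivation:
Op 1: a = malloc(12) -> a = 0; heap: [0-11 ALLOC][12-53 FREE]
Op 2: b = malloc(8) -> b = 12; heap: [0-11 ALLOC][12-19 ALLOC][20-53 FREE]
Op 3: c = malloc(17) -> c = 20; heap: [0-11 ALLOC][12-19 ALLOC][20-36 ALLOC][37-53 FREE]
malloc(10): first-fit scan over [0-11 ALLOC][12-19 ALLOC][20-36 ALLOC][37-53 FREE] -> 37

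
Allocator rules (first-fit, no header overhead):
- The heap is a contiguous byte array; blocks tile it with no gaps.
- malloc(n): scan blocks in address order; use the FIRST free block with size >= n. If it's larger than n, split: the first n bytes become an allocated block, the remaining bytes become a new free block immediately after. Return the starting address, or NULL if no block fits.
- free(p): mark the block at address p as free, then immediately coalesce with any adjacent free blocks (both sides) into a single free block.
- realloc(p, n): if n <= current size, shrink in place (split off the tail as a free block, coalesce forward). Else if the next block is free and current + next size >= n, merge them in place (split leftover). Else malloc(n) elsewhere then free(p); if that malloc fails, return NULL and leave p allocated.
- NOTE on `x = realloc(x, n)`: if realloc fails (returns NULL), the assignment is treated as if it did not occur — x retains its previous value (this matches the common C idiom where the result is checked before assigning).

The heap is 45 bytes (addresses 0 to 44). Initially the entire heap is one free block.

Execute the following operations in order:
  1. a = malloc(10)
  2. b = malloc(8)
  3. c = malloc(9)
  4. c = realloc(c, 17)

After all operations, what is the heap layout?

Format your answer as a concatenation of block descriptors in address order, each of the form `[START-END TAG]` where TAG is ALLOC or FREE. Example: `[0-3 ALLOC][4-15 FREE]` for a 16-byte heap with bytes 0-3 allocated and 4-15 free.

Op 1: a = malloc(10) -> a = 0; heap: [0-9 ALLOC][10-44 FREE]
Op 2: b = malloc(8) -> b = 10; heap: [0-9 ALLOC][10-17 ALLOC][18-44 FREE]
Op 3: c = malloc(9) -> c = 18; heap: [0-9 ALLOC][10-17 ALLOC][18-26 ALLOC][27-44 FREE]
Op 4: c = realloc(c, 17) -> c = 18; heap: [0-9 ALLOC][10-17 ALLOC][18-34 ALLOC][35-44 FREE]

Answer: [0-9 ALLOC][10-17 ALLOC][18-34 ALLOC][35-44 FREE]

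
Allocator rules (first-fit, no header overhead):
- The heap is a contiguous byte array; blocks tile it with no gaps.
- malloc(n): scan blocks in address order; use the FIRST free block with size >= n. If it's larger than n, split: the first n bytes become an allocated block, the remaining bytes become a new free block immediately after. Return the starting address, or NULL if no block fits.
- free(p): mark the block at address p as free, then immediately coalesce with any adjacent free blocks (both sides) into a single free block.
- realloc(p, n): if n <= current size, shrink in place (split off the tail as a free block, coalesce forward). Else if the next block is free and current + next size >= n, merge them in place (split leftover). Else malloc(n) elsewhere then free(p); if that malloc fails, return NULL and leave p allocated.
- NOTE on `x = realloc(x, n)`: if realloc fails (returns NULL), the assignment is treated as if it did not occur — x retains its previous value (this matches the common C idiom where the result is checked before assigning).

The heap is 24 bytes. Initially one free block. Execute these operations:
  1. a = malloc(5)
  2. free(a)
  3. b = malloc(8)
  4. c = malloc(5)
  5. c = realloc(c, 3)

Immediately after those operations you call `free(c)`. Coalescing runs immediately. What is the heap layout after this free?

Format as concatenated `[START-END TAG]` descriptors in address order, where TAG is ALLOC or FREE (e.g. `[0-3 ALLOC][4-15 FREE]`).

Answer: [0-7 ALLOC][8-23 FREE]

Derivation:
Op 1: a = malloc(5) -> a = 0; heap: [0-4 ALLOC][5-23 FREE]
Op 2: free(a) -> (freed a); heap: [0-23 FREE]
Op 3: b = malloc(8) -> b = 0; heap: [0-7 ALLOC][8-23 FREE]
Op 4: c = malloc(5) -> c = 8; heap: [0-7 ALLOC][8-12 ALLOC][13-23 FREE]
Op 5: c = realloc(c, 3) -> c = 8; heap: [0-7 ALLOC][8-10 ALLOC][11-23 FREE]
free(c): c = 8 -> block [8-10 ALLOC]; mark free, coalesce with adjacent free neighbors -> [0-7 ALLOC][8-23 FREE]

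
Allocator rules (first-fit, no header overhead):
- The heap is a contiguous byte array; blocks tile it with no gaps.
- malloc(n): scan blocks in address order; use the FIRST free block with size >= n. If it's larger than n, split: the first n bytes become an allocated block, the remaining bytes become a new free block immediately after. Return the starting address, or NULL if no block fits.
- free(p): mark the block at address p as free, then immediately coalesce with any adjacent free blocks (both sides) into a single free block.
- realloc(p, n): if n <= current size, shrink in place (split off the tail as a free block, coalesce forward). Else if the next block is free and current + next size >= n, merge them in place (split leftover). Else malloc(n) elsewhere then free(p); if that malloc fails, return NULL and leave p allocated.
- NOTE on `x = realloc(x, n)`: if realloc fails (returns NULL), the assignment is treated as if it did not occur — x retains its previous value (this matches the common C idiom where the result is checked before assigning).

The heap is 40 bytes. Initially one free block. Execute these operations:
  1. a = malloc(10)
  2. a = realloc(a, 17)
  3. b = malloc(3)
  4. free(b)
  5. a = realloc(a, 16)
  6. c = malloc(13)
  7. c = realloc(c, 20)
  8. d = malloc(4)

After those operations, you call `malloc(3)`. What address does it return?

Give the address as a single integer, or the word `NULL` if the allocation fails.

Op 1: a = malloc(10) -> a = 0; heap: [0-9 ALLOC][10-39 FREE]
Op 2: a = realloc(a, 17) -> a = 0; heap: [0-16 ALLOC][17-39 FREE]
Op 3: b = malloc(3) -> b = 17; heap: [0-16 ALLOC][17-19 ALLOC][20-39 FREE]
Op 4: free(b) -> (freed b); heap: [0-16 ALLOC][17-39 FREE]
Op 5: a = realloc(a, 16) -> a = 0; heap: [0-15 ALLOC][16-39 FREE]
Op 6: c = malloc(13) -> c = 16; heap: [0-15 ALLOC][16-28 ALLOC][29-39 FREE]
Op 7: c = realloc(c, 20) -> c = 16; heap: [0-15 ALLOC][16-35 ALLOC][36-39 FREE]
Op 8: d = malloc(4) -> d = 36; heap: [0-15 ALLOC][16-35 ALLOC][36-39 ALLOC]
malloc(3): first-fit scan over [0-15 ALLOC][16-35 ALLOC][36-39 ALLOC] -> NULL

Answer: NULL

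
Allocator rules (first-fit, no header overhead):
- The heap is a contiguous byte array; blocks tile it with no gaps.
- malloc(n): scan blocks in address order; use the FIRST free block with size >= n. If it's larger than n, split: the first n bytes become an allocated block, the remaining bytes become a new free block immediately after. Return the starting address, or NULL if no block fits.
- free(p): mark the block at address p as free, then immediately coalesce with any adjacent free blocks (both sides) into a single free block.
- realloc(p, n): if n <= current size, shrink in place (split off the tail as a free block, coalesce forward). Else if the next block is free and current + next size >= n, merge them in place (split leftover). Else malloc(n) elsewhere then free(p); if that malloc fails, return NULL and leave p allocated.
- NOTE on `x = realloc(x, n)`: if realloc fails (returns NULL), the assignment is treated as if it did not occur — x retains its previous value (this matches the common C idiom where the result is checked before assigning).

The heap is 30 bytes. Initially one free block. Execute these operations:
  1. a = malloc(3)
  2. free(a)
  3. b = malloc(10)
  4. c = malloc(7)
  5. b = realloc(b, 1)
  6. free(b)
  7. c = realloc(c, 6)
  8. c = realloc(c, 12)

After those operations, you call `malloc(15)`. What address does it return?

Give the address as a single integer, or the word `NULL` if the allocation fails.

Answer: NULL

Derivation:
Op 1: a = malloc(3) -> a = 0; heap: [0-2 ALLOC][3-29 FREE]
Op 2: free(a) -> (freed a); heap: [0-29 FREE]
Op 3: b = malloc(10) -> b = 0; heap: [0-9 ALLOC][10-29 FREE]
Op 4: c = malloc(7) -> c = 10; heap: [0-9 ALLOC][10-16 ALLOC][17-29 FREE]
Op 5: b = realloc(b, 1) -> b = 0; heap: [0-0 ALLOC][1-9 FREE][10-16 ALLOC][17-29 FREE]
Op 6: free(b) -> (freed b); heap: [0-9 FREE][10-16 ALLOC][17-29 FREE]
Op 7: c = realloc(c, 6) -> c = 10; heap: [0-9 FREE][10-15 ALLOC][16-29 FREE]
Op 8: c = realloc(c, 12) -> c = 10; heap: [0-9 FREE][10-21 ALLOC][22-29 FREE]
malloc(15): first-fit scan over [0-9 FREE][10-21 ALLOC][22-29 FREE] -> NULL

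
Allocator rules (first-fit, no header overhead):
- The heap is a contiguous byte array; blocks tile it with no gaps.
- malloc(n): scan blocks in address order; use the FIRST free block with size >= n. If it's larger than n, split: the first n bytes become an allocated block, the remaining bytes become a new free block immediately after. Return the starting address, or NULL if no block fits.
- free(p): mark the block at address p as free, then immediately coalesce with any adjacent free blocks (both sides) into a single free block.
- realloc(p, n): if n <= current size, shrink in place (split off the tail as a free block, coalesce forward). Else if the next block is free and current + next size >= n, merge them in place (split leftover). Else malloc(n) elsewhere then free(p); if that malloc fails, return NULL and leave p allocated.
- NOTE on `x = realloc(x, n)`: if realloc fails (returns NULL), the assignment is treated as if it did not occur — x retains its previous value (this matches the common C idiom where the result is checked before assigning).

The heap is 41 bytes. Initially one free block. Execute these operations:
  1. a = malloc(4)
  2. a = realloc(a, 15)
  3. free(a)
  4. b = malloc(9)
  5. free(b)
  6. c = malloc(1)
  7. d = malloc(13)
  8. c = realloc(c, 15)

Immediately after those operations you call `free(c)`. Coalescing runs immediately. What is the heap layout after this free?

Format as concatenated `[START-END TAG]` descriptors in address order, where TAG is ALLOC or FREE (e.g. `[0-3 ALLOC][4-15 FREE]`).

Op 1: a = malloc(4) -> a = 0; heap: [0-3 ALLOC][4-40 FREE]
Op 2: a = realloc(a, 15) -> a = 0; heap: [0-14 ALLOC][15-40 FREE]
Op 3: free(a) -> (freed a); heap: [0-40 FREE]
Op 4: b = malloc(9) -> b = 0; heap: [0-8 ALLOC][9-40 FREE]
Op 5: free(b) -> (freed b); heap: [0-40 FREE]
Op 6: c = malloc(1) -> c = 0; heap: [0-0 ALLOC][1-40 FREE]
Op 7: d = malloc(13) -> d = 1; heap: [0-0 ALLOC][1-13 ALLOC][14-40 FREE]
Op 8: c = realloc(c, 15) -> c = 14; heap: [0-0 FREE][1-13 ALLOC][14-28 ALLOC][29-40 FREE]
free(c): c = 14 -> block [14-28 ALLOC]; mark free, coalesce with adjacent free neighbors -> [0-0 FREE][1-13 ALLOC][14-40 FREE]

Answer: [0-0 FREE][1-13 ALLOC][14-40 FREE]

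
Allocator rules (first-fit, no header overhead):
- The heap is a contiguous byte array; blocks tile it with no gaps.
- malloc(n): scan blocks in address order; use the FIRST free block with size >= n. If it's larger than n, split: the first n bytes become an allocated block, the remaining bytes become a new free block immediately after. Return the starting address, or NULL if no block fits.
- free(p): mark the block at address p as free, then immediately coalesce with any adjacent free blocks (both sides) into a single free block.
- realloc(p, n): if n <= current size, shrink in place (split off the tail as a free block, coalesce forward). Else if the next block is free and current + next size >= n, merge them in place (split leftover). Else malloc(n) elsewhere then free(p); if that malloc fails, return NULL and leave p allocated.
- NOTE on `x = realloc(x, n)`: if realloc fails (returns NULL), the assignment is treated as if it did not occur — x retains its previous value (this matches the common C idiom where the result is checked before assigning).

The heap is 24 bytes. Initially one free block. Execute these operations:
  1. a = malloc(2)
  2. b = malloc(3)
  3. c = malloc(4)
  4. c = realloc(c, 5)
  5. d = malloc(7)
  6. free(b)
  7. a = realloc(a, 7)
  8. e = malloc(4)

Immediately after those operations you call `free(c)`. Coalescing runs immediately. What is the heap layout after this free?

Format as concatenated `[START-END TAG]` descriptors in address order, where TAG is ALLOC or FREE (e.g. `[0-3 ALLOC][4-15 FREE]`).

Answer: [0-3 ALLOC][4-9 FREE][10-16 ALLOC][17-23 ALLOC]

Derivation:
Op 1: a = malloc(2) -> a = 0; heap: [0-1 ALLOC][2-23 FREE]
Op 2: b = malloc(3) -> b = 2; heap: [0-1 ALLOC][2-4 ALLOC][5-23 FREE]
Op 3: c = malloc(4) -> c = 5; heap: [0-1 ALLOC][2-4 ALLOC][5-8 ALLOC][9-23 FREE]
Op 4: c = realloc(c, 5) -> c = 5; heap: [0-1 ALLOC][2-4 ALLOC][5-9 ALLOC][10-23 FREE]
Op 5: d = malloc(7) -> d = 10; heap: [0-1 ALLOC][2-4 ALLOC][5-9 ALLOC][10-16 ALLOC][17-23 FREE]
Op 6: free(b) -> (freed b); heap: [0-1 ALLOC][2-4 FREE][5-9 ALLOC][10-16 ALLOC][17-23 FREE]
Op 7: a = realloc(a, 7) -> a = 17; heap: [0-4 FREE][5-9 ALLOC][10-16 ALLOC][17-23 ALLOC]
Op 8: e = malloc(4) -> e = 0; heap: [0-3 ALLOC][4-4 FREE][5-9 ALLOC][10-16 ALLOC][17-23 ALLOC]
free(c): c = 5 -> block [5-9 ALLOC]; mark free, coalesce with adjacent free neighbors -> [0-3 ALLOC][4-9 FREE][10-16 ALLOC][17-23 ALLOC]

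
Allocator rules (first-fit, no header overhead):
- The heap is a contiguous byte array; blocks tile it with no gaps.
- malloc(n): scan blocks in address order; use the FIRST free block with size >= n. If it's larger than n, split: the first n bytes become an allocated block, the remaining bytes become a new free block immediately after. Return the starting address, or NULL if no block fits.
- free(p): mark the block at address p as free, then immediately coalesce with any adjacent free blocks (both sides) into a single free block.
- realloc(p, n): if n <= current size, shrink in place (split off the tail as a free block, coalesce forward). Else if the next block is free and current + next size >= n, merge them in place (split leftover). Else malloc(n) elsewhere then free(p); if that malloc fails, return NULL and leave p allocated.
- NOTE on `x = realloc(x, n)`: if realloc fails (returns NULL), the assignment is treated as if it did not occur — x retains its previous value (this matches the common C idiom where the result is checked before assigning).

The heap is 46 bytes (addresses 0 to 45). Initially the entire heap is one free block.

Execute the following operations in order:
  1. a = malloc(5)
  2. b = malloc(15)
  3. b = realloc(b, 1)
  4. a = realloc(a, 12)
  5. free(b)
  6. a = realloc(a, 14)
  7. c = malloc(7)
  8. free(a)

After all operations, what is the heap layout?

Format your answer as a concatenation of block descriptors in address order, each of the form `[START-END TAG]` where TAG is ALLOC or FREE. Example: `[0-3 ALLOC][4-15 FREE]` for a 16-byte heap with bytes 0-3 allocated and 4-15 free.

Answer: [0-19 FREE][20-26 ALLOC][27-45 FREE]

Derivation:
Op 1: a = malloc(5) -> a = 0; heap: [0-4 ALLOC][5-45 FREE]
Op 2: b = malloc(15) -> b = 5; heap: [0-4 ALLOC][5-19 ALLOC][20-45 FREE]
Op 3: b = realloc(b, 1) -> b = 5; heap: [0-4 ALLOC][5-5 ALLOC][6-45 FREE]
Op 4: a = realloc(a, 12) -> a = 6; heap: [0-4 FREE][5-5 ALLOC][6-17 ALLOC][18-45 FREE]
Op 5: free(b) -> (freed b); heap: [0-5 FREE][6-17 ALLOC][18-45 FREE]
Op 6: a = realloc(a, 14) -> a = 6; heap: [0-5 FREE][6-19 ALLOC][20-45 FREE]
Op 7: c = malloc(7) -> c = 20; heap: [0-5 FREE][6-19 ALLOC][20-26 ALLOC][27-45 FREE]
Op 8: free(a) -> (freed a); heap: [0-19 FREE][20-26 ALLOC][27-45 FREE]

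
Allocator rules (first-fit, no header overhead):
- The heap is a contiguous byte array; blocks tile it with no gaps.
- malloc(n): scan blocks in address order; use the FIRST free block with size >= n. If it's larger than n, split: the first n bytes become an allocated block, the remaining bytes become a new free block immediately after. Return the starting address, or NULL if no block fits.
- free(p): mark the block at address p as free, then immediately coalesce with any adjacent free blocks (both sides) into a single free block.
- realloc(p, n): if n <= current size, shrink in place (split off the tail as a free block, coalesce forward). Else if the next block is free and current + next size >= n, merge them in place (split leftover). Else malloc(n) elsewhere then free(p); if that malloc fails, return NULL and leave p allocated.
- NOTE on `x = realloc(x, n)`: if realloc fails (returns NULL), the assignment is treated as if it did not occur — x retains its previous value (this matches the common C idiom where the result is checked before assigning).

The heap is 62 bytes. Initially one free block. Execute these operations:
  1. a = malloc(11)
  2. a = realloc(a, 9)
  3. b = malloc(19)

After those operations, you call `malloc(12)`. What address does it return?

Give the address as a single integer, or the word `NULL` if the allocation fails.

Answer: 28

Derivation:
Op 1: a = malloc(11) -> a = 0; heap: [0-10 ALLOC][11-61 FREE]
Op 2: a = realloc(a, 9) -> a = 0; heap: [0-8 ALLOC][9-61 FREE]
Op 3: b = malloc(19) -> b = 9; heap: [0-8 ALLOC][9-27 ALLOC][28-61 FREE]
malloc(12): first-fit scan over [0-8 ALLOC][9-27 ALLOC][28-61 FREE] -> 28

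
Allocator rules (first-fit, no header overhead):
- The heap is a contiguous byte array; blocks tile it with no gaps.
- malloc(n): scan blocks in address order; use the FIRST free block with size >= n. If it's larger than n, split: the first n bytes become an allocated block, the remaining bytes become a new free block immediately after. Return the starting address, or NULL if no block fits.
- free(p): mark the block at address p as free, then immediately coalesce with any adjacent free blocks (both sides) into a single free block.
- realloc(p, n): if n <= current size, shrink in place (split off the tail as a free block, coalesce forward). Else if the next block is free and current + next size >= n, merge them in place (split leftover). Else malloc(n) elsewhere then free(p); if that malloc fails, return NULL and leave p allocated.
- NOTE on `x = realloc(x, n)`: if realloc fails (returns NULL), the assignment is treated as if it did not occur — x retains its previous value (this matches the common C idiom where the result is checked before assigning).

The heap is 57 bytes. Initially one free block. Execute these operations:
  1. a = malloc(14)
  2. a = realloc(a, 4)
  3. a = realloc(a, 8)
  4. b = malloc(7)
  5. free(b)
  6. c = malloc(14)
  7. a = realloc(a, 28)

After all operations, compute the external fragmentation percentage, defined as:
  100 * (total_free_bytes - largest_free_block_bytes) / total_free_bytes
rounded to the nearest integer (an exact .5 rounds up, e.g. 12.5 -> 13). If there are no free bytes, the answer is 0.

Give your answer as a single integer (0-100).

Answer: 47

Derivation:
Op 1: a = malloc(14) -> a = 0; heap: [0-13 ALLOC][14-56 FREE]
Op 2: a = realloc(a, 4) -> a = 0; heap: [0-3 ALLOC][4-56 FREE]
Op 3: a = realloc(a, 8) -> a = 0; heap: [0-7 ALLOC][8-56 FREE]
Op 4: b = malloc(7) -> b = 8; heap: [0-7 ALLOC][8-14 ALLOC][15-56 FREE]
Op 5: free(b) -> (freed b); heap: [0-7 ALLOC][8-56 FREE]
Op 6: c = malloc(14) -> c = 8; heap: [0-7 ALLOC][8-21 ALLOC][22-56 FREE]
Op 7: a = realloc(a, 28) -> a = 22; heap: [0-7 FREE][8-21 ALLOC][22-49 ALLOC][50-56 FREE]
Free blocks: [8 7] total_free=15 largest=8 -> 100*(15-8)/15 = 700/15 ≈ 46.667 -> rounds to 47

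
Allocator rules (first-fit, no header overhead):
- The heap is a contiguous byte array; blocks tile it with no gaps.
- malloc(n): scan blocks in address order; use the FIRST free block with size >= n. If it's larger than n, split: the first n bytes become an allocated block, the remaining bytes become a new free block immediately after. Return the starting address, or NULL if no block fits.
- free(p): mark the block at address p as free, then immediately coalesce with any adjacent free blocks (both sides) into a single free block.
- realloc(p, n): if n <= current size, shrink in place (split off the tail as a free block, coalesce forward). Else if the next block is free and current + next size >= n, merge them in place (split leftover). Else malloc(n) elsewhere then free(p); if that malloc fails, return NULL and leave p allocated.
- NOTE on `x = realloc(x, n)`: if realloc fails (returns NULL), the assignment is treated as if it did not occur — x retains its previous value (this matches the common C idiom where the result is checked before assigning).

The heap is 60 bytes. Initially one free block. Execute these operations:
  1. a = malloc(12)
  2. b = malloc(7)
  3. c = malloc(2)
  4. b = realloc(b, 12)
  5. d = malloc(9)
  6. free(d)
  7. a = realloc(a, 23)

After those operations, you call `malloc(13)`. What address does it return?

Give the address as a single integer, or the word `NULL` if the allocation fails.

Answer: 0

Derivation:
Op 1: a = malloc(12) -> a = 0; heap: [0-11 ALLOC][12-59 FREE]
Op 2: b = malloc(7) -> b = 12; heap: [0-11 ALLOC][12-18 ALLOC][19-59 FREE]
Op 3: c = malloc(2) -> c = 19; heap: [0-11 ALLOC][12-18 ALLOC][19-20 ALLOC][21-59 FREE]
Op 4: b = realloc(b, 12) -> b = 21; heap: [0-11 ALLOC][12-18 FREE][19-20 ALLOC][21-32 ALLOC][33-59 FREE]
Op 5: d = malloc(9) -> d = 33; heap: [0-11 ALLOC][12-18 FREE][19-20 ALLOC][21-32 ALLOC][33-41 ALLOC][42-59 FREE]
Op 6: free(d) -> (freed d); heap: [0-11 ALLOC][12-18 FREE][19-20 ALLOC][21-32 ALLOC][33-59 FREE]
Op 7: a = realloc(a, 23) -> a = 33; heap: [0-18 FREE][19-20 ALLOC][21-32 ALLOC][33-55 ALLOC][56-59 FREE]
malloc(13): first-fit scan over [0-18 FREE][19-20 ALLOC][21-32 ALLOC][33-55 ALLOC][56-59 FREE] -> 0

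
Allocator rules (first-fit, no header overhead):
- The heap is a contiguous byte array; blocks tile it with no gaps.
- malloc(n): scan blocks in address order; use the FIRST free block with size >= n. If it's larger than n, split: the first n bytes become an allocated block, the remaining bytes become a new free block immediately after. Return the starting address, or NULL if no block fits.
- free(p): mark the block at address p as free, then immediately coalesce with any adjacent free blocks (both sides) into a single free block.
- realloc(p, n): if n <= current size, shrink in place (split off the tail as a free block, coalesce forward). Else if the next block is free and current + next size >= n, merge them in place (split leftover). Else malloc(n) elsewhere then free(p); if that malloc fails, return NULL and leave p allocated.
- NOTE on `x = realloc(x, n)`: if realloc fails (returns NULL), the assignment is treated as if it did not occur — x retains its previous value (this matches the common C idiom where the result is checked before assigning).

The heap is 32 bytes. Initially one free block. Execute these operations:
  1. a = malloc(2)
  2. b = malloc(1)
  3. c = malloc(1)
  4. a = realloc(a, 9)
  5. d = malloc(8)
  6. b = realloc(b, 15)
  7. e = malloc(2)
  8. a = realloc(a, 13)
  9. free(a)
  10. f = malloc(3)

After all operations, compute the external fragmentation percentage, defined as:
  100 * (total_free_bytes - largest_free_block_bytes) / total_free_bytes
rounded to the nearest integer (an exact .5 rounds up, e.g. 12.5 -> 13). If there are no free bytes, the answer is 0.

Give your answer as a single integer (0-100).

Op 1: a = malloc(2) -> a = 0; heap: [0-1 ALLOC][2-31 FREE]
Op 2: b = malloc(1) -> b = 2; heap: [0-1 ALLOC][2-2 ALLOC][3-31 FREE]
Op 3: c = malloc(1) -> c = 3; heap: [0-1 ALLOC][2-2 ALLOC][3-3 ALLOC][4-31 FREE]
Op 4: a = realloc(a, 9) -> a = 4; heap: [0-1 FREE][2-2 ALLOC][3-3 ALLOC][4-12 ALLOC][13-31 FREE]
Op 5: d = malloc(8) -> d = 13; heap: [0-1 FREE][2-2 ALLOC][3-3 ALLOC][4-12 ALLOC][13-20 ALLOC][21-31 FREE]
Op 6: b = realloc(b, 15) -> NULL (b unchanged); heap: [0-1 FREE][2-2 ALLOC][3-3 ALLOC][4-12 ALLOC][13-20 ALLOC][21-31 FREE]
Op 7: e = malloc(2) -> e = 0; heap: [0-1 ALLOC][2-2 ALLOC][3-3 ALLOC][4-12 ALLOC][13-20 ALLOC][21-31 FREE]
Op 8: a = realloc(a, 13) -> NULL (a unchanged); heap: [0-1 ALLOC][2-2 ALLOC][3-3 ALLOC][4-12 ALLOC][13-20 ALLOC][21-31 FREE]
Op 9: free(a) -> (freed a); heap: [0-1 ALLOC][2-2 ALLOC][3-3 ALLOC][4-12 FREE][13-20 ALLOC][21-31 FREE]
Op 10: f = malloc(3) -> f = 4; heap: [0-1 ALLOC][2-2 ALLOC][3-3 ALLOC][4-6 ALLOC][7-12 FREE][13-20 ALLOC][21-31 FREE]
Free blocks: [6 11] total_free=17 largest=11 -> 100*(17-11)/17 = 600/17 ≈ 35.294 -> rounds to 35

Answer: 35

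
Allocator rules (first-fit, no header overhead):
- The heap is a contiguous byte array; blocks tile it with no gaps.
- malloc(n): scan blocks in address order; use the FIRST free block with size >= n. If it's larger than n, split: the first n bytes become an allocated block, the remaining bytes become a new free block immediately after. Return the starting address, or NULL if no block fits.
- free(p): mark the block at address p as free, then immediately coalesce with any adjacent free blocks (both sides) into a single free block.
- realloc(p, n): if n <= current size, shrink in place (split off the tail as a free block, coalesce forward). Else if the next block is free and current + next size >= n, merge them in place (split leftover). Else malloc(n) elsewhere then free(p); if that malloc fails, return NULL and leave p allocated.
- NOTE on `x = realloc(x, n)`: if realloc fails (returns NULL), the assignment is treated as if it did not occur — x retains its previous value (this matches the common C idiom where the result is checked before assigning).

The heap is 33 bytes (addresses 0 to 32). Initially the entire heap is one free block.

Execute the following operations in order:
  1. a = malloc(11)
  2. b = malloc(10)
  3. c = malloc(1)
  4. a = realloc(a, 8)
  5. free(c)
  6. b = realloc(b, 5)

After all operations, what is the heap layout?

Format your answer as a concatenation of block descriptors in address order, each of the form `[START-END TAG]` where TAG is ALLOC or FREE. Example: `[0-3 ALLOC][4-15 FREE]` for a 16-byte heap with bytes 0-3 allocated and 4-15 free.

Op 1: a = malloc(11) -> a = 0; heap: [0-10 ALLOC][11-32 FREE]
Op 2: b = malloc(10) -> b = 11; heap: [0-10 ALLOC][11-20 ALLOC][21-32 FREE]
Op 3: c = malloc(1) -> c = 21; heap: [0-10 ALLOC][11-20 ALLOC][21-21 ALLOC][22-32 FREE]
Op 4: a = realloc(a, 8) -> a = 0; heap: [0-7 ALLOC][8-10 FREE][11-20 ALLOC][21-21 ALLOC][22-32 FREE]
Op 5: free(c) -> (freed c); heap: [0-7 ALLOC][8-10 FREE][11-20 ALLOC][21-32 FREE]
Op 6: b = realloc(b, 5) -> b = 11; heap: [0-7 ALLOC][8-10 FREE][11-15 ALLOC][16-32 FREE]

Answer: [0-7 ALLOC][8-10 FREE][11-15 ALLOC][16-32 FREE]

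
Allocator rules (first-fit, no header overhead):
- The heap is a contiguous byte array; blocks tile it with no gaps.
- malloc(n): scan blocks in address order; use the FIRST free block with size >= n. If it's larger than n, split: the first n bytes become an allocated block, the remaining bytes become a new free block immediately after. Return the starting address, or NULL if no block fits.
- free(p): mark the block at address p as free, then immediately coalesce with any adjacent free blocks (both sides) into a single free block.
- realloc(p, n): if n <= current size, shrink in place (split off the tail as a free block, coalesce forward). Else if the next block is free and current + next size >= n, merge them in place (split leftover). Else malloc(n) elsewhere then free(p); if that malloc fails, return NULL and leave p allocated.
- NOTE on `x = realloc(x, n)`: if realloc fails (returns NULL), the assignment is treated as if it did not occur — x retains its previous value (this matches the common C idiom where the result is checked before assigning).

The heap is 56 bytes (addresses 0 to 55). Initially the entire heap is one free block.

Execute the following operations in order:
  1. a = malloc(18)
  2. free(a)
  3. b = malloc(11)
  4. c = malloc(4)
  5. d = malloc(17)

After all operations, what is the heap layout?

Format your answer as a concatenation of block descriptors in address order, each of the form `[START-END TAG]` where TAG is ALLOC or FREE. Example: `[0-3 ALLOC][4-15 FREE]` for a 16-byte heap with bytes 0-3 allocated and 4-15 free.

Answer: [0-10 ALLOC][11-14 ALLOC][15-31 ALLOC][32-55 FREE]

Derivation:
Op 1: a = malloc(18) -> a = 0; heap: [0-17 ALLOC][18-55 FREE]
Op 2: free(a) -> (freed a); heap: [0-55 FREE]
Op 3: b = malloc(11) -> b = 0; heap: [0-10 ALLOC][11-55 FREE]
Op 4: c = malloc(4) -> c = 11; heap: [0-10 ALLOC][11-14 ALLOC][15-55 FREE]
Op 5: d = malloc(17) -> d = 15; heap: [0-10 ALLOC][11-14 ALLOC][15-31 ALLOC][32-55 FREE]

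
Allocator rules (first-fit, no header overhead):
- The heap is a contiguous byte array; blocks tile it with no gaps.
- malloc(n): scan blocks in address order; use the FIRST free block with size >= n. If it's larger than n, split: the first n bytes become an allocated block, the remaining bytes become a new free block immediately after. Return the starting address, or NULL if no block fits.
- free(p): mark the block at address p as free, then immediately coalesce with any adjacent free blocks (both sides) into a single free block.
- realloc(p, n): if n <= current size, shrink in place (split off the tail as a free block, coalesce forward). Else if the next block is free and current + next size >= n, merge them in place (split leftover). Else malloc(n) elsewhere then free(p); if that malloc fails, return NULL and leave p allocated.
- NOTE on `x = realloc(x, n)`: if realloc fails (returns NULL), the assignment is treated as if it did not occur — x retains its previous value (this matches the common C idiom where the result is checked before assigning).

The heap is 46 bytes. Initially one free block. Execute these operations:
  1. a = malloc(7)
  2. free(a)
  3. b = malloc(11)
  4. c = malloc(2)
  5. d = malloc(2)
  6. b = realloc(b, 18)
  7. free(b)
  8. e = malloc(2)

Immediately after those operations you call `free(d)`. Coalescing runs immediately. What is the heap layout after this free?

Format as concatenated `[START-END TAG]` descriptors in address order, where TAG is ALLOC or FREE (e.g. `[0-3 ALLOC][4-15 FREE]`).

Op 1: a = malloc(7) -> a = 0; heap: [0-6 ALLOC][7-45 FREE]
Op 2: free(a) -> (freed a); heap: [0-45 FREE]
Op 3: b = malloc(11) -> b = 0; heap: [0-10 ALLOC][11-45 FREE]
Op 4: c = malloc(2) -> c = 11; heap: [0-10 ALLOC][11-12 ALLOC][13-45 FREE]
Op 5: d = malloc(2) -> d = 13; heap: [0-10 ALLOC][11-12 ALLOC][13-14 ALLOC][15-45 FREE]
Op 6: b = realloc(b, 18) -> b = 15; heap: [0-10 FREE][11-12 ALLOC][13-14 ALLOC][15-32 ALLOC][33-45 FREE]
Op 7: free(b) -> (freed b); heap: [0-10 FREE][11-12 ALLOC][13-14 ALLOC][15-45 FREE]
Op 8: e = malloc(2) -> e = 0; heap: [0-1 ALLOC][2-10 FREE][11-12 ALLOC][13-14 ALLOC][15-45 FREE]
free(d): d = 13 -> block [13-14 ALLOC]; mark free, coalesce with adjacent free neighbors -> [0-1 ALLOC][2-10 FREE][11-12 ALLOC][13-45 FREE]

Answer: [0-1 ALLOC][2-10 FREE][11-12 ALLOC][13-45 FREE]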